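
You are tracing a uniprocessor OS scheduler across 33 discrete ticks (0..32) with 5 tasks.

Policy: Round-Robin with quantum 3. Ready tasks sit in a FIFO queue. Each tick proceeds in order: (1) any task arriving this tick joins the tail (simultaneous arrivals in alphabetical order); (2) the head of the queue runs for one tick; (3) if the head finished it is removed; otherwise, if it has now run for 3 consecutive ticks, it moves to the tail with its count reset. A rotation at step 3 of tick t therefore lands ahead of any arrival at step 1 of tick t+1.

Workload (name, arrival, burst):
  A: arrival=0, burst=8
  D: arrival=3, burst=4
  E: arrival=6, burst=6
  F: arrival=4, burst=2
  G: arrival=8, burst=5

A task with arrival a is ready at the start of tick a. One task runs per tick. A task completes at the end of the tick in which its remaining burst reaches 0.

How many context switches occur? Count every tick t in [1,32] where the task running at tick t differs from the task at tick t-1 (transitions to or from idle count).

t=0: queue=[A] q_used=0 → run A
t=1: queue=[A] q_used=1 → run A
t=2: queue=[A] q_used=2 → run A
t=3: queue=[A,D] q_used=0 → run A
t=4: queue=[A,D,F] q_used=1 → run A
t=5: queue=[A,D,F] q_used=2 → run A
t=6: queue=[D,F,A,E] q_used=0 → run D
t=7: queue=[D,F,A,E] q_used=1 → run D
t=8: queue=[D,F,A,E,G] q_used=2 → run D
t=9: queue=[F,A,E,G,D] q_used=0 → run F
t=10: queue=[F,A,E,G,D] q_used=1 → run F
t=11: queue=[A,E,G,D] q_used=0 → run A
t=12: queue=[A,E,G,D] q_used=1 → run A
t=13: queue=[E,G,D] q_used=0 → run E
t=14: queue=[E,G,D] q_used=1 → run E
t=15: queue=[E,G,D] q_used=2 → run E
t=16: queue=[G,D,E] q_used=0 → run G
t=17: queue=[G,D,E] q_used=1 → run G
t=18: queue=[G,D,E] q_used=2 → run G
t=19: queue=[D,E,G] q_used=0 → run D
t=20: queue=[E,G] q_used=0 → run E
t=21: queue=[E,G] q_used=1 → run E
t=22: queue=[E,G] q_used=2 → run E
t=23: queue=[G] q_used=0 → run G
t=24: queue=[G] q_used=1 → run G
t=25: (idle)
t=26: (idle)
t=27: (idle)
t=28: (idle)
t=29: (idle)
t=30: (idle)
t=31: (idle)
t=32: (idle)

context switches = 9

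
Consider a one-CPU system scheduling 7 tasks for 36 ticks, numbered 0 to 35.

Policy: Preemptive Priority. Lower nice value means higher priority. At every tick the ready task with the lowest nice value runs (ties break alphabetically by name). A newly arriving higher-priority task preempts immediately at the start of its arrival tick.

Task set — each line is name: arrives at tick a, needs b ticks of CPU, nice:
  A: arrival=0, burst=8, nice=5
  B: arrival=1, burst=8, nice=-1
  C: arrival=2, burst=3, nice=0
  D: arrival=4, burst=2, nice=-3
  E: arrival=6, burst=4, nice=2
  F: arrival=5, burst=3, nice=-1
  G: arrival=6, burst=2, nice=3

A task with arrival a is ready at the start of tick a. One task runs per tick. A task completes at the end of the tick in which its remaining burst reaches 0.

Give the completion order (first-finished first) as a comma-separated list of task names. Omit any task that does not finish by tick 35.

t=0: ready={A} → run A
t=1: ready={A,B} → run B
t=2: ready={A,B,C} → run B
t=3: ready={A,B,C} → run B
t=4: ready={A,B,C,D} → run D
t=5: ready={A,B,C,D,F} → run D
t=6: ready={A,B,C,E,F,G} → run B
t=7: ready={A,B,C,E,F,G} → run B
t=8: ready={A,B,C,E,F,G} → run B
t=9: ready={A,B,C,E,F,G} → run B
t=10: ready={A,B,C,E,F,G} → run B
t=11: ready={A,C,E,F,G} → run F
t=12: ready={A,C,E,F,G} → run F
t=13: ready={A,C,E,F,G} → run F
t=14: ready={A,C,E,G} → run C
t=15: ready={A,C,E,G} → run C
t=16: ready={A,C,E,G} → run C
t=17: ready={A,E,G} → run E
t=18: ready={A,E,G} → run E
t=19: ready={A,E,G} → run E
t=20: ready={A,E,G} → run E
t=21: ready={A,G} → run G
t=22: ready={A,G} → run G
t=23: ready={A} → run A
t=24: ready={A} → run A
t=25: ready={A} → run A
t=26: ready={A} → run A
t=27: ready={A} → run A
t=28: ready={A} → run A
t=29: ready={A} → run A
t=30: (idle)
t=31: (idle)
t=32: (idle)
t=33: (idle)
t=34: (idle)
t=35: (idle)

completion order = D, B, F, C, E, G, A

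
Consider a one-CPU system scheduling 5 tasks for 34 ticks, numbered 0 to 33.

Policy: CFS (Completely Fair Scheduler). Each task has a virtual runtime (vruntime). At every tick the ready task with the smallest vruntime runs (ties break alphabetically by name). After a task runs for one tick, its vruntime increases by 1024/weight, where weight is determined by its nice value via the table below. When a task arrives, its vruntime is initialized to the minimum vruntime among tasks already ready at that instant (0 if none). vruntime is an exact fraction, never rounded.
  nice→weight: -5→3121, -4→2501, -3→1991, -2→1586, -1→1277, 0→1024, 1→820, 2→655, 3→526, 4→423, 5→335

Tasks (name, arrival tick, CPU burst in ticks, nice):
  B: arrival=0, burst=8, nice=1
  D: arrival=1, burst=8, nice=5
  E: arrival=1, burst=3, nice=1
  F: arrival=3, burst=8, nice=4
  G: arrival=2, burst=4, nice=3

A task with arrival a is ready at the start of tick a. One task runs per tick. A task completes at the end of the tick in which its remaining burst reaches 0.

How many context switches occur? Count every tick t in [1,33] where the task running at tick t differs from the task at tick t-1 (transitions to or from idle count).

context switches = 28

t=0: vr[B=0] → run B
t=1: vr[B=256/205 D=256/205 E=256/205] → run B
t=2: vr[B=512/205 D=256/205 E=256/205 G=256/205] → run D
t=3: vr[B=512/205 D=59136/13735 E=256/205 F=256/205 G=256/205] → run E
t=4: vr[B=512/205 D=59136/13735 E=512/205 F=256/205 G=256/205] → run F
t=5: vr[B=512/205 D=59136/13735 E=512/205 F=318208/86715 G=256/205] → run G
t=6: vr[B=512/205 D=59136/13735 E=512/205 F=318208/86715 G=172288/53915] → run B
t=7: vr[B=768/205 D=59136/13735 E=512/205 F=318208/86715 G=172288/53915] → run E
t=8: vr[B=768/205 D=59136/13735 E=768/205 F=318208/86715 G=172288/53915] → run G
t=9: vr[B=768/205 D=59136/13735 E=768/205 F=318208/86715 G=277248/53915] → run F
t=10: vr[B=768/205 D=59136/13735 E=768/205 F=528128/86715 G=277248/53915] → run B
t=11: vr[B=1024/205 D=59136/13735 E=768/205 F=528128/86715 G=277248/53915] → run E
t=12: vr[B=1024/205 D=59136/13735 F=528128/86715 G=277248/53915] → run D
t=13: vr[B=1024/205 D=20224/2747 F=528128/86715 G=277248/53915] → run B
t=14: vr[B=256/41 D=20224/2747 F=528128/86715 G=277248/53915] → run G
t=15: vr[B=256/41 D=20224/2747 F=528128/86715 G=382208/53915] → run F
t=16: vr[B=256/41 D=20224/2747 F=246016/28905 G=382208/53915] → run B
t=17: vr[B=1536/205 D=20224/2747 F=246016/28905 G=382208/53915] → run G
t=18: vr[B=1536/205 D=20224/2747 F=246016/28905] → run D
t=19: vr[B=1536/205 D=143104/13735 F=246016/28905] → run B
t=20: vr[B=1792/205 D=143104/13735 F=246016/28905] → run F
t=21: vr[B=1792/205 D=143104/13735 F=947968/86715] → run B
t=22: vr[D=143104/13735 F=947968/86715] → run D
t=23: vr[D=185088/13735 F=947968/86715] → run F
t=24: vr[D=185088/13735 F=1157888/86715] → run F
t=25: vr[D=185088/13735 F=455936/28905] → run D
t=26: vr[D=227072/13735 F=455936/28905] → run F
t=27: vr[D=227072/13735 F=1577728/86715] → run D
t=28: vr[D=269056/13735 F=1577728/86715] → run F
t=29: vr[D=269056/13735] → run D
t=30: vr[D=62208/2747] → run D
t=31: (idle)
t=32: (idle)
t=33: (idle)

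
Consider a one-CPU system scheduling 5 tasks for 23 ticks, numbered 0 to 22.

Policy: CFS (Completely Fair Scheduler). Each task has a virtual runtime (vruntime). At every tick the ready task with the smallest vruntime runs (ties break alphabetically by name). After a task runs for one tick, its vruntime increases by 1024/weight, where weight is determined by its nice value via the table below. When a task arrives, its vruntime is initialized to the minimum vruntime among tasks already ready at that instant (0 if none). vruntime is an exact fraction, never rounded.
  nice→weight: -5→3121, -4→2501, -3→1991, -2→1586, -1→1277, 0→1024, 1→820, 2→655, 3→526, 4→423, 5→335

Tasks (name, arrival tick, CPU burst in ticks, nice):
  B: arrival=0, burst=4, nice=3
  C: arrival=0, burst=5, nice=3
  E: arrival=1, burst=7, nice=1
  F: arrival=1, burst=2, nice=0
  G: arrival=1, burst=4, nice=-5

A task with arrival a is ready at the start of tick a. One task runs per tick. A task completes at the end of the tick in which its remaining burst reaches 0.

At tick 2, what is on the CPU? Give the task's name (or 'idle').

running at tick 2 = E

t=0: vr[B=0 C=0] → run B
t=1: vr[B=512/263 C=0 E=0 F=0 G=0] → run C
t=2: vr[B=512/263 C=512/263 E=0 F=0 G=0] → run E
t=3: vr[B=512/263 C=512/263 E=256/205 F=0 G=0] → run F
t=4: vr[B=512/263 C=512/263 E=256/205 F=1 G=0] → run G
t=5: vr[B=512/263 C=512/263 E=256/205 F=1 G=1024/3121] → run G
t=6: vr[B=512/263 C=512/263 E=256/205 F=1 G=2048/3121] → run G
t=7: vr[B=512/263 C=512/263 E=256/205 F=1 G=3072/3121] → run G
t=8: vr[B=512/263 C=512/263 E=256/205 F=1] → run F
t=9: vr[B=512/263 C=512/263 E=256/205] → run E
t=10: vr[B=512/263 C=512/263 E=512/205] → run B
t=11: vr[B=1024/263 C=512/263 E=512/205] → run C
t=12: vr[B=1024/263 C=1024/263 E=512/205] → run E
t=13: vr[B=1024/263 C=1024/263 E=768/205] → run E
t=14: vr[B=1024/263 C=1024/263 E=1024/205] → run B
t=15: vr[B=1536/263 C=1024/263 E=1024/205] → run C
t=16: vr[B=1536/263 C=1536/263 E=1024/205] → run E
t=17: vr[B=1536/263 C=1536/263 E=256/41] → run B
t=18: vr[C=1536/263 E=256/41] → run C
t=19: vr[C=2048/263 E=256/41] → run E
t=20: vr[C=2048/263 E=1536/205] → run E
t=21: vr[C=2048/263] → run C
t=22: (idle)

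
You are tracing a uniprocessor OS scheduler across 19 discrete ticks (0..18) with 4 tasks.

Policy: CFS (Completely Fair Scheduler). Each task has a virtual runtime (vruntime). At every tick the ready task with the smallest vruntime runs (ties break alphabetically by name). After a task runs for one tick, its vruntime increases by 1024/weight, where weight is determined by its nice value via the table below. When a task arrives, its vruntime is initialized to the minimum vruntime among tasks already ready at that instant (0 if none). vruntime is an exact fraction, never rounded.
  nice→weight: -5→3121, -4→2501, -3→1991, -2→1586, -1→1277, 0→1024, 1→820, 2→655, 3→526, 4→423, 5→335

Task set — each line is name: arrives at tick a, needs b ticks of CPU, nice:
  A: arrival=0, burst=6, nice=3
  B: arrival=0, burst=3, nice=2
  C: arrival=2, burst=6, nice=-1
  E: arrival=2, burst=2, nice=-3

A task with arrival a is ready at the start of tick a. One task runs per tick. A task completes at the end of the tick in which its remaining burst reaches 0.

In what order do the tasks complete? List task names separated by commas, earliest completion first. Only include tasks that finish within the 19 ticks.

t=0: vr[A=0 B=0] → run A
t=1: vr[A=512/263 B=0] → run B
t=2: vr[A=512/263 B=1024/655 C=1024/655 E=1024/655] → run B
t=3: vr[A=512/263 B=2048/655 C=1024/655 E=1024/655] → run C
t=4: vr[A=512/263 B=2048/655 C=1978368/836435 E=1024/655] → run E
t=5: vr[A=512/263 B=2048/655 C=1978368/836435 E=2709504/1304105] → run A
t=6: vr[A=1024/263 B=2048/655 C=1978368/836435 E=2709504/1304105] → run E
t=7: vr[A=1024/263 B=2048/655 C=1978368/836435] → run C
t=8: vr[A=1024/263 B=2048/655 C=2649088/836435] → run B
t=9: vr[A=1024/263 C=2649088/836435] → run C
t=10: vr[A=1024/263 C=3319808/836435] → run A
t=11: vr[A=1536/263 C=3319808/836435] → run C
t=12: vr[A=1536/263 C=3990528/836435] → run C
t=13: vr[A=1536/263 C=4661248/836435] → run C
t=14: vr[A=1536/263] → run A
t=15: vr[A=2048/263] → run A
t=16: vr[A=2560/263] → run A
t=17: (idle)
t=18: (idle)

completion order = E, B, C, A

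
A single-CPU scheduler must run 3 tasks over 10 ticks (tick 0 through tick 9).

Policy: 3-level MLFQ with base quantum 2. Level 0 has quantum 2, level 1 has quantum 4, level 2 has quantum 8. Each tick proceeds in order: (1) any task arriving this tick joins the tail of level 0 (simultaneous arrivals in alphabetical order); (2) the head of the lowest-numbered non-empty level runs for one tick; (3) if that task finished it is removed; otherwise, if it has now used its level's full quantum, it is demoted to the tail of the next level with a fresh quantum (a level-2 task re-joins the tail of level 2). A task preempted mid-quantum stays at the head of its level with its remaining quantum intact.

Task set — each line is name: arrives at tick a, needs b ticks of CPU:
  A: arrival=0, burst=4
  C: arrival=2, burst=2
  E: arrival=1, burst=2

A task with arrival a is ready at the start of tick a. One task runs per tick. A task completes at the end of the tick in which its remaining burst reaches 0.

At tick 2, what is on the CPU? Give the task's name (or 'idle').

t=0: L0/L1/L2 = A/-/- → run A
t=1: L0/L1/L2 = AE/-/- → run A
t=2: L0/L1/L2 = EC/A/- → run E
t=3: L0/L1/L2 = EC/A/- → run E
t=4: L0/L1/L2 = C/A/- → run C
t=5: L0/L1/L2 = C/A/- → run C
t=6: L0/L1/L2 = -/A/- → run A
t=7: L0/L1/L2 = -/A/- → run A
t=8: (idle)
t=9: (idle)

running at tick 2 = E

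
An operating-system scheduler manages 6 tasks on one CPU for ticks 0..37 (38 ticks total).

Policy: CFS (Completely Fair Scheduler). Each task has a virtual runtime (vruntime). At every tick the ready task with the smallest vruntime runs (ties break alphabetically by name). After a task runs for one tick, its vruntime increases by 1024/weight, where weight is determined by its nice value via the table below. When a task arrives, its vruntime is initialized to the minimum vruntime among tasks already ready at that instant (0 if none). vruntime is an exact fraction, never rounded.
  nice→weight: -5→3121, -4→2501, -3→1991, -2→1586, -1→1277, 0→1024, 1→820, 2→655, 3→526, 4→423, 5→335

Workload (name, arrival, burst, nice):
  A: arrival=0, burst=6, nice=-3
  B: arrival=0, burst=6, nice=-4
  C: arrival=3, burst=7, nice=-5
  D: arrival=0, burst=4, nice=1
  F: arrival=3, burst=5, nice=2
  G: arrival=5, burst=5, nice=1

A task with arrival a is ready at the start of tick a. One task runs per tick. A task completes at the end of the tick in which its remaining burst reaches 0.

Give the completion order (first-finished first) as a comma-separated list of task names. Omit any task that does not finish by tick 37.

completion order = B, C, A, D, G, F

t=0: vr[A=0 B=0 D=0] → run A
t=1: vr[A=1024/1991 B=0 D=0] → run B
t=2: vr[A=1024/1991 B=1024/2501 D=0] → run D
t=3: vr[A=1024/1991 B=1024/2501 C=1024/2501 D=256/205 F=1024/2501] → run B
t=4: vr[A=1024/1991 B=2048/2501 C=1024/2501 D=256/205 F=1024/2501] → run C
t=5: vr[A=1024/1991 B=2048/2501 C=5756928/7805621 D=256/205 F=1024/2501 G=1024/2501] → run F
t=6: vr[A=1024/1991 B=2048/2501 C=5756928/7805621 D=256/205 F=3231744/1638155 G=1024/2501] → run G
t=7: vr[A=1024/1991 B=2048/2501 C=5756928/7805621 D=256/205 F=3231744/1638155 G=20736/12505] → run A
t=8: vr[A=2048/1991 B=2048/2501 C=5756928/7805621 D=256/205 F=3231744/1638155 G=20736/12505] → run C
t=9: vr[A=2048/1991 B=2048/2501 C=8317952/7805621 D=256/205 F=3231744/1638155 G=20736/12505] → run B
t=10: vr[A=2048/1991 B=3072/2501 C=8317952/7805621 D=256/205 F=3231744/1638155 G=20736/12505] → run A
t=11: vr[A=3072/1991 B=3072/2501 C=8317952/7805621 D=256/205 F=3231744/1638155 G=20736/12505] → run C
t=12: vr[A=3072/1991 B=3072/2501 C=10878976/7805621 D=256/205 F=3231744/1638155 G=20736/12505] → run B
t=13: vr[A=3072/1991 B=4096/2501 C=10878976/7805621 D=256/205 F=3231744/1638155 G=20736/12505] → run D
t=14: vr[A=3072/1991 B=4096/2501 C=10878976/7805621 D=512/205 F=3231744/1638155 G=20736/12505] → run C
t=15: vr[A=3072/1991 B=4096/2501 C=13440000/7805621 D=512/205 F=3231744/1638155 G=20736/12505] → run A
t=16: vr[A=4096/1991 B=4096/2501 C=13440000/7805621 D=512/205 F=3231744/1638155 G=20736/12505] → run B
t=17: vr[A=4096/1991 B=5120/2501 C=13440000/7805621 D=512/205 F=3231744/1638155 G=20736/12505] → run G
t=18: vr[A=4096/1991 B=5120/2501 C=13440000/7805621 D=512/205 F=3231744/1638155 G=36352/12505] → run C
t=19: vr[A=4096/1991 B=5120/2501 C=16001024/7805621 D=512/205 F=3231744/1638155 G=36352/12505] → run F
t=20: vr[A=4096/1991 B=5120/2501 C=16001024/7805621 D=512/205 F=5792768/1638155 G=36352/12505] → run B
t=21: vr[A=4096/1991 C=16001024/7805621 D=512/205 F=5792768/1638155 G=36352/12505] → run C
t=22: vr[A=4096/1991 C=18562048/7805621 D=512/205 F=5792768/1638155 G=36352/12505] → run A
t=23: vr[A=5120/1991 C=18562048/7805621 D=512/205 F=5792768/1638155 G=36352/12505] → run C
t=24: vr[A=5120/1991 D=512/205 F=5792768/1638155 G=36352/12505] → run D
t=25: vr[A=5120/1991 D=768/205 F=5792768/1638155 G=36352/12505] → run A
t=26: vr[D=768/205 F=5792768/1638155 G=36352/12505] → run G
t=27: vr[D=768/205 F=5792768/1638155 G=51968/12505] → run F
t=28: vr[D=768/205 F=8353792/1638155 G=51968/12505] → run D
t=29: vr[F=8353792/1638155 G=51968/12505] → run G
t=30: vr[F=8353792/1638155 G=67584/12505] → run F
t=31: vr[F=10914816/1638155 G=67584/12505] → run G
t=32: vr[F=10914816/1638155] → run F
t=33: (idle)
t=34: (idle)
t=35: (idle)
t=36: (idle)
t=37: (idle)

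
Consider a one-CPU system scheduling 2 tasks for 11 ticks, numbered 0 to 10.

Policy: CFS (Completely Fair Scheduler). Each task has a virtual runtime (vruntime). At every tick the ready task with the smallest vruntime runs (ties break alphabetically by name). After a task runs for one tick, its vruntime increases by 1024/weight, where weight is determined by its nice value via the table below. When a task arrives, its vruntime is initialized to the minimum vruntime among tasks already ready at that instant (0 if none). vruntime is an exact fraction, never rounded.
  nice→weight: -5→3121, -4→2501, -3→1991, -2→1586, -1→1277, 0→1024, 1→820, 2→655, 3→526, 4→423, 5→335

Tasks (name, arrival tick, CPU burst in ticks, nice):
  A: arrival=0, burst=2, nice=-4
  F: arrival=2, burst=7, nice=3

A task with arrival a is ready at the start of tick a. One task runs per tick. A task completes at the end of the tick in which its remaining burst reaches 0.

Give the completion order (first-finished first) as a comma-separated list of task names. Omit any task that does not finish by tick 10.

t=0: vr[A=0] → run A
t=1: vr[A=1024/2501] → run A
t=2: vr[F=0] → run F
t=3: vr[F=512/263] → run F
t=4: vr[F=1024/263] → run F
t=5: vr[F=1536/263] → run F
t=6: vr[F=2048/263] → run F
t=7: vr[F=2560/263] → run F
t=8: vr[F=3072/263] → run F
t=9: (idle)
t=10: (idle)

completion order = A, F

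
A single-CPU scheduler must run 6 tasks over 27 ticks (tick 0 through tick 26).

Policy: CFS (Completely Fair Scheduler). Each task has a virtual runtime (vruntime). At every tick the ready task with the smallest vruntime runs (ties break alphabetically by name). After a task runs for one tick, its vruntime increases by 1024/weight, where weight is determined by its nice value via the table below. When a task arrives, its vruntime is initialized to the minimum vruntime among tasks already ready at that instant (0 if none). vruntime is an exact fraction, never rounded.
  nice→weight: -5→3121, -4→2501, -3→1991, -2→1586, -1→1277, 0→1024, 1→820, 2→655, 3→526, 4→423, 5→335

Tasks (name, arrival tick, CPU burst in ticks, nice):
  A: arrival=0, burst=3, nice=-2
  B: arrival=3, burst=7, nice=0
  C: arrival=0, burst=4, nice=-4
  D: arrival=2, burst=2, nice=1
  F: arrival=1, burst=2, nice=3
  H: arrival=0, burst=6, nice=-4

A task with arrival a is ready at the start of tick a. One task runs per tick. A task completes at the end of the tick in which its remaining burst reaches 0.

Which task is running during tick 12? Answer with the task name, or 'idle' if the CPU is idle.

t=0: vr[A=0 C=0 H=0] → run A
t=1: vr[A=512/793 C=0 F=0 H=0] → run C
t=2: vr[A=512/793 C=1024/2501 D=0 F=0 H=0] → run D
t=3: vr[A=512/793 B=0 C=1024/2501 D=256/205 F=0 H=0] → run B
t=4: vr[A=512/793 B=1 C=1024/2501 D=256/205 F=0 H=0] → run F
t=5: vr[A=512/793 B=1 C=1024/2501 D=256/205 F=512/263 H=0] → run H
t=6: vr[A=512/793 B=1 C=1024/2501 D=256/205 F=512/263 H=1024/2501] → run C
t=7: vr[A=512/793 B=1 C=2048/2501 D=256/205 F=512/263 H=1024/2501] → run H
t=8: vr[A=512/793 B=1 C=2048/2501 D=256/205 F=512/263 H=2048/2501] → run A
t=9: vr[A=1024/793 B=1 C=2048/2501 D=256/205 F=512/263 H=2048/2501] → run C
t=10: vr[A=1024/793 B=1 C=3072/2501 D=256/205 F=512/263 H=2048/2501] → run H
t=11: vr[A=1024/793 B=1 C=3072/2501 D=256/205 F=512/263 H=3072/2501] → run B
t=12: vr[A=1024/793 B=2 C=3072/2501 D=256/205 F=512/263 H=3072/2501] → run C
t=13: vr[A=1024/793 B=2 D=256/205 F=512/263 H=3072/2501] → run H
t=14: vr[A=1024/793 B=2 D=256/205 F=512/263 H=4096/2501] → run D
t=15: vr[A=1024/793 B=2 F=512/263 H=4096/2501] → run A
t=16: vr[B=2 F=512/263 H=4096/2501] → run H
t=17: vr[B=2 F=512/263 H=5120/2501] → run F
t=18: vr[B=2 H=5120/2501] → run B
t=19: vr[B=3 H=5120/2501] → run H
t=20: vr[B=3] → run B
t=21: vr[B=4] → run B
t=22: vr[B=5] → run B
t=23: vr[B=6] → run B
t=24: (idle)
t=25: (idle)
t=26: (idle)

running at tick 12 = C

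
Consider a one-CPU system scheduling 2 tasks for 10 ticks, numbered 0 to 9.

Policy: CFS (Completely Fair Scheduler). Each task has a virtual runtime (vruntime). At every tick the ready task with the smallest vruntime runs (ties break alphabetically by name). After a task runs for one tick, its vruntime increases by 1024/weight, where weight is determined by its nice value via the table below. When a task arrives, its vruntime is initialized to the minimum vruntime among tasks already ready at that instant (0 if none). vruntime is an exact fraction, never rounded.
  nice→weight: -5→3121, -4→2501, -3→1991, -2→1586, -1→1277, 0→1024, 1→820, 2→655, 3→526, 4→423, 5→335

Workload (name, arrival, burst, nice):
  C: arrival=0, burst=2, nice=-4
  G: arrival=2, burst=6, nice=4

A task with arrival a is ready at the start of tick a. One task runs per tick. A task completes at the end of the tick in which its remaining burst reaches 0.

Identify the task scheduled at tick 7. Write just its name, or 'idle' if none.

running at tick 7 = G

t=0: vr[C=0] → run C
t=1: vr[C=1024/2501] → run C
t=2: vr[G=0] → run G
t=3: vr[G=1024/423] → run G
t=4: vr[G=2048/423] → run G
t=5: vr[G=1024/141] → run G
t=6: vr[G=4096/423] → run G
t=7: vr[G=5120/423] → run G
t=8: (idle)
t=9: (idle)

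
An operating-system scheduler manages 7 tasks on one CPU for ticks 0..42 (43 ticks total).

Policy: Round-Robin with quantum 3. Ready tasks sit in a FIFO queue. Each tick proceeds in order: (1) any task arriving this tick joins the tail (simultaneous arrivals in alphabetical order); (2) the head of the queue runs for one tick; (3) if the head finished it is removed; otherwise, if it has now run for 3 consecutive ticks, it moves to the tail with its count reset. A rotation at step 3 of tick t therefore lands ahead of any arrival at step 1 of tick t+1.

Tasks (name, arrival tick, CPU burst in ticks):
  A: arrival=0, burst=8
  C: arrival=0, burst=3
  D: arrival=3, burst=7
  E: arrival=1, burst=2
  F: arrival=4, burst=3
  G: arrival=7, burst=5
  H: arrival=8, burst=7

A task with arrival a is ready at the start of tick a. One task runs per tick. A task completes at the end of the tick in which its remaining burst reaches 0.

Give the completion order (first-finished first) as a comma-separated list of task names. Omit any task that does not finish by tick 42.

completion order = C, E, F, A, G, D, H

t=0: queue=[A,C] q_used=0 → run A
t=1: queue=[A,C,E] q_used=1 → run A
t=2: queue=[A,C,E] q_used=2 → run A
t=3: queue=[C,E,A,D] q_used=0 → run C
t=4: queue=[C,E,A,D,F] q_used=1 → run C
t=5: queue=[C,E,A,D,F] q_used=2 → run C
t=6: queue=[E,A,D,F] q_used=0 → run E
t=7: queue=[E,A,D,F,G] q_used=1 → run E
t=8: queue=[A,D,F,G,H] q_used=0 → run A
t=9: queue=[A,D,F,G,H] q_used=1 → run A
t=10: queue=[A,D,F,G,H] q_used=2 → run A
t=11: queue=[D,F,G,H,A] q_used=0 → run D
t=12: queue=[D,F,G,H,A] q_used=1 → run D
t=13: queue=[D,F,G,H,A] q_used=2 → run D
t=14: queue=[F,G,H,A,D] q_used=0 → run F
t=15: queue=[F,G,H,A,D] q_used=1 → run F
t=16: queue=[F,G,H,A,D] q_used=2 → run F
t=17: queue=[G,H,A,D] q_used=0 → run G
t=18: queue=[G,H,A,D] q_used=1 → run G
t=19: queue=[G,H,A,D] q_used=2 → run G
t=20: queue=[H,A,D,G] q_used=0 → run H
t=21: queue=[H,A,D,G] q_used=1 → run H
t=22: queue=[H,A,D,G] q_used=2 → run H
t=23: queue=[A,D,G,H] q_used=0 → run A
t=24: queue=[A,D,G,H] q_used=1 → run A
t=25: queue=[D,G,H] q_used=0 → run D
t=26: queue=[D,G,H] q_used=1 → run D
t=27: queue=[D,G,H] q_used=2 → run D
t=28: queue=[G,H,D] q_used=0 → run G
t=29: queue=[G,H,D] q_used=1 → run G
t=30: queue=[H,D] q_used=0 → run H
t=31: queue=[H,D] q_used=1 → run H
t=32: queue=[H,D] q_used=2 → run H
t=33: queue=[D,H] q_used=0 → run D
t=34: queue=[H] q_used=0 → run H
t=35: (idle)
t=36: (idle)
t=37: (idle)
t=38: (idle)
t=39: (idle)
t=40: (idle)
t=41: (idle)
t=42: (idle)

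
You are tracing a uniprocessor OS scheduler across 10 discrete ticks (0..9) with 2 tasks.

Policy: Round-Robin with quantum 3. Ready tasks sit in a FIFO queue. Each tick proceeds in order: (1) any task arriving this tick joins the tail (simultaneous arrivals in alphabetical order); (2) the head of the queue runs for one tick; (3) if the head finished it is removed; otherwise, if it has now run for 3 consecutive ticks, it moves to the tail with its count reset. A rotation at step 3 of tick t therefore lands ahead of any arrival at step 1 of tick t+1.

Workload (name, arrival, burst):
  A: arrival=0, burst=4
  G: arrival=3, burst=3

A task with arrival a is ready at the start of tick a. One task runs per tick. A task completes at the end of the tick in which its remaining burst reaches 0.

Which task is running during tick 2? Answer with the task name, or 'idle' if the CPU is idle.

t=0: queue=[A] q_used=0 → run A
t=1: queue=[A] q_used=1 → run A
t=2: queue=[A] q_used=2 → run A
t=3: queue=[A,G] q_used=0 → run A
t=4: queue=[G] q_used=0 → run G
t=5: queue=[G] q_used=1 → run G
t=6: queue=[G] q_used=2 → run G
t=7: (idle)
t=8: (idle)
t=9: (idle)

running at tick 2 = A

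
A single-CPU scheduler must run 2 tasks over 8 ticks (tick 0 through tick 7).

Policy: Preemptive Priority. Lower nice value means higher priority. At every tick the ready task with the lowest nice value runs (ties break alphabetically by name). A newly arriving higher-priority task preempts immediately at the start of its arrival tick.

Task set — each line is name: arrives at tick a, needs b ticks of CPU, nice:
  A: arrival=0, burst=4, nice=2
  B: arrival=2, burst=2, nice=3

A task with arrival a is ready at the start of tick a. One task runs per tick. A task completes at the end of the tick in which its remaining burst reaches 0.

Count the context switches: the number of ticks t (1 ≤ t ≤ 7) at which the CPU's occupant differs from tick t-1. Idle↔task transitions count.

context switches = 2

t=0: ready={A} → run A
t=1: ready={A} → run A
t=2: ready={A,B} → run A
t=3: ready={A,B} → run A
t=4: ready={B} → run B
t=5: ready={B} → run B
t=6: (idle)
t=7: (idle)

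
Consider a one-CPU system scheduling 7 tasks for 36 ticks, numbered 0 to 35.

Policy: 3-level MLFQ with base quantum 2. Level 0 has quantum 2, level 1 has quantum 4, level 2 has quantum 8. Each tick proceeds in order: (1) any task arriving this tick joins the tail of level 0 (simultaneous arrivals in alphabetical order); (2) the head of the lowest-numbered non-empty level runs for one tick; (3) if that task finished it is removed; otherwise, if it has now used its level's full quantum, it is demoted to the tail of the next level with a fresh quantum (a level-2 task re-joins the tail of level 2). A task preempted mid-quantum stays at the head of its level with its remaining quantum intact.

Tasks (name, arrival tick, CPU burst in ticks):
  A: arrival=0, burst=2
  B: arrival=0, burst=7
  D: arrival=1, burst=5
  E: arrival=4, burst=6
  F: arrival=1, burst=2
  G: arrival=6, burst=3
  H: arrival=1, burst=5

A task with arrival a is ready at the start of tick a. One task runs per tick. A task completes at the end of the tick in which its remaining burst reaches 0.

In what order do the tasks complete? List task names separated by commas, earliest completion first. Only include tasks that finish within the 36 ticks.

completion order = A, F, D, H, E, G, B

t=0: L0/L1/L2 = AB/-/- → run A
t=1: L0/L1/L2 = ABDFH/-/- → run A
t=2: L0/L1/L2 = BDFH/-/- → run B
t=3: L0/L1/L2 = BDFH/-/- → run B
t=4: L0/L1/L2 = DFHE/B/- → run D
t=5: L0/L1/L2 = DFHE/B/- → run D
t=6: L0/L1/L2 = FHEG/BD/- → run F
t=7: L0/L1/L2 = FHEG/BD/- → run F
t=8: L0/L1/L2 = HEG/BD/- → run H
t=9: L0/L1/L2 = HEG/BD/- → run H
t=10: L0/L1/L2 = EG/BDH/- → run E
t=11: L0/L1/L2 = EG/BDH/- → run E
t=12: L0/L1/L2 = G/BDHE/- → run G
t=13: L0/L1/L2 = G/BDHE/- → run G
t=14: L0/L1/L2 = -/BDHEG/- → run B
t=15: L0/L1/L2 = -/BDHEG/- → run B
t=16: L0/L1/L2 = -/BDHEG/- → run B
t=17: L0/L1/L2 = -/BDHEG/- → run B
t=18: L0/L1/L2 = -/DHEG/B → run D
t=19: L0/L1/L2 = -/DHEG/B → run D
t=20: L0/L1/L2 = -/DHEG/B → run D
t=21: L0/L1/L2 = -/HEG/B → run H
t=22: L0/L1/L2 = -/HEG/B → run H
t=23: L0/L1/L2 = -/HEG/B → run H
t=24: L0/L1/L2 = -/EG/B → run E
t=25: L0/L1/L2 = -/EG/B → run E
t=26: L0/L1/L2 = -/EG/B → run E
t=27: L0/L1/L2 = -/EG/B → run E
t=28: L0/L1/L2 = -/G/B → run G
t=29: L0/L1/L2 = -/-/B → run B
t=30: (idle)
t=31: (idle)
t=32: (idle)
t=33: (idle)
t=34: (idle)
t=35: (idle)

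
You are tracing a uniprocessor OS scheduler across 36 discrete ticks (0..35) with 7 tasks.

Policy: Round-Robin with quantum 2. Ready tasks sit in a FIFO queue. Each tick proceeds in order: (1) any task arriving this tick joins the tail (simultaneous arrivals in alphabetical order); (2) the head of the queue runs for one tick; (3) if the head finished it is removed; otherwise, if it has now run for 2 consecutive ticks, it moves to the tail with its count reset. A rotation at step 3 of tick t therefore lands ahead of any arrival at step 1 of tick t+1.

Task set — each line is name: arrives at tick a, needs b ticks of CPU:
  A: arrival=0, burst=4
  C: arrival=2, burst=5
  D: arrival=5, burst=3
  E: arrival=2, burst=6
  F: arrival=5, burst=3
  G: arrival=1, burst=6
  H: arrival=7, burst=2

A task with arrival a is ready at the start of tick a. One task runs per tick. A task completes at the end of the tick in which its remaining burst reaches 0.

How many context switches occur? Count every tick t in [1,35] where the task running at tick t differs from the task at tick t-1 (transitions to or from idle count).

context switches = 16

t=0: queue=[A] q_used=0 → run A
t=1: queue=[A,G] q_used=1 → run A
t=2: queue=[G,A,C,E] q_used=0 → run G
t=3: queue=[G,A,C,E] q_used=1 → run G
t=4: queue=[A,C,E,G] q_used=0 → run A
t=5: queue=[A,C,E,G,D,F] q_used=1 → run A
t=6: queue=[C,E,G,D,F] q_used=0 → run C
t=7: queue=[C,E,G,D,F,H] q_used=1 → run C
t=8: queue=[E,G,D,F,H,C] q_used=0 → run E
t=9: queue=[E,G,D,F,H,C] q_used=1 → run E
t=10: queue=[G,D,F,H,C,E] q_used=0 → run G
t=11: queue=[G,D,F,H,C,E] q_used=1 → run G
t=12: queue=[D,F,H,C,E,G] q_used=0 → run D
t=13: queue=[D,F,H,C,E,G] q_used=1 → run D
t=14: queue=[F,H,C,E,G,D] q_used=0 → run F
t=15: queue=[F,H,C,E,G,D] q_used=1 → run F
t=16: queue=[H,C,E,G,D,F] q_used=0 → run H
t=17: queue=[H,C,E,G,D,F] q_used=1 → run H
t=18: queue=[C,E,G,D,F] q_used=0 → run C
t=19: queue=[C,E,G,D,F] q_used=1 → run C
t=20: queue=[E,G,D,F,C] q_used=0 → run E
t=21: queue=[E,G,D,F,C] q_used=1 → run E
t=22: queue=[G,D,F,C,E] q_used=0 → run G
t=23: queue=[G,D,F,C,E] q_used=1 → run G
t=24: queue=[D,F,C,E] q_used=0 → run D
t=25: queue=[F,C,E] q_used=0 → run F
t=26: queue=[C,E] q_used=0 → run C
t=27: queue=[E] q_used=0 → run E
t=28: queue=[E] q_used=1 → run E
t=29: (idle)
t=30: (idle)
t=31: (idle)
t=32: (idle)
t=33: (idle)
t=34: (idle)
t=35: (idle)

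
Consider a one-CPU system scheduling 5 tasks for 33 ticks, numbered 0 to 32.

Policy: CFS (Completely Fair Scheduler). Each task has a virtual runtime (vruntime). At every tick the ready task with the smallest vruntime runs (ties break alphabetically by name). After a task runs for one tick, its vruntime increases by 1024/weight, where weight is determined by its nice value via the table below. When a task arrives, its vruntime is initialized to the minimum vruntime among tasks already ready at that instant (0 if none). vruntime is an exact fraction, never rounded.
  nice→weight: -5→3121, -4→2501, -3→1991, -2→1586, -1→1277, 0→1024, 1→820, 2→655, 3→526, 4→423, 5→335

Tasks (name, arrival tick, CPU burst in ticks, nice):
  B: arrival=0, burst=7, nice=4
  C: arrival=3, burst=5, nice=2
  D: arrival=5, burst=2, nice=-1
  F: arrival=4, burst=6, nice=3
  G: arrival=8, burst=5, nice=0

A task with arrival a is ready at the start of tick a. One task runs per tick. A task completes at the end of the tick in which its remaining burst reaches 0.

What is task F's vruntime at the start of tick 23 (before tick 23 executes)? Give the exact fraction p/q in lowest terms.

vruntime(F, start of tick 23) = 558080/37083

t=0: vr[B=0] → run B
t=1: vr[B=1024/423] → run B
t=2: vr[B=2048/423] → run B
t=3: vr[B=1024/141 C=1024/141] → run B
t=4: vr[B=4096/423 C=1024/141 F=1024/141] → run C
t=5: vr[B=4096/423 C=815104/92355 D=1024/141 F=1024/141] → run D
t=6: vr[B=4096/423 C=815104/92355 D=1452032/180057 F=1024/141] → run F
t=7: vr[B=4096/423 C=815104/92355 D=1452032/180057 F=341504/37083] → run D
t=8: vr[B=4096/423 C=815104/92355 F=341504/37083 G=815104/92355] → run C
t=9: vr[B=4096/423 C=959488/92355 F=341504/37083 G=815104/92355] → run G
t=10: vr[B=4096/423 C=959488/92355 F=341504/37083 G=907459/92355] → run F
t=11: vr[B=4096/423 C=959488/92355 F=413696/37083 G=907459/92355] → run B
t=12: vr[B=5120/423 C=959488/92355 F=413696/37083 G=907459/92355] → run G
t=13: vr[B=5120/423 C=959488/92355 F=413696/37083 G=999814/92355] → run C
t=14: vr[B=5120/423 C=1103872/92355 F=413696/37083 G=999814/92355] → run G
t=15: vr[B=5120/423 C=1103872/92355 F=413696/37083 G=1092169/92355] → run F
t=16: vr[B=5120/423 C=1103872/92355 F=485888/37083 G=1092169/92355] → run G
t=17: vr[B=5120/423 C=1103872/92355 F=485888/37083 G=1184524/92355] → run C
t=18: vr[B=5120/423 C=1248256/92355 F=485888/37083 G=1184524/92355] → run B
t=19: vr[B=2048/141 C=1248256/92355 F=485888/37083 G=1184524/92355] → run G
t=20: vr[B=2048/141 C=1248256/92355 F=485888/37083] → run F
t=21: vr[B=2048/141 C=1248256/92355 F=558080/37083] → run C
t=22: vr[B=2048/141 F=558080/37083] → run B
t=23: vr[F=558080/37083] → run F
t=24: vr[F=630272/37083] → run F
t=25: (idle)
t=26: (idle)
t=27: (idle)
t=28: (idle)
t=29: (idle)
t=30: (idle)
t=31: (idle)
t=32: (idle)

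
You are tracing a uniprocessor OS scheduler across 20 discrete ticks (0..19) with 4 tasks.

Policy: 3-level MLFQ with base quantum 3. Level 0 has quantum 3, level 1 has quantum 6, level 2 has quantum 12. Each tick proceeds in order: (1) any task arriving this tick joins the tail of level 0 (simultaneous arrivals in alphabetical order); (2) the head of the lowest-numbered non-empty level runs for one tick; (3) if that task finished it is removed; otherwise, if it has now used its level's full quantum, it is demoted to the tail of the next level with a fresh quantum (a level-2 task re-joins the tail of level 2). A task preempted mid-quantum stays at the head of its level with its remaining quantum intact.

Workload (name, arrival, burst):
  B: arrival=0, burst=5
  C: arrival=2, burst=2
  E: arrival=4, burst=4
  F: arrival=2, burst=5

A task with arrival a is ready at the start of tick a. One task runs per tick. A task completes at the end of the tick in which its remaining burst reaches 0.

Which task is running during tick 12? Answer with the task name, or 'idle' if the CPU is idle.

t=0: L0/L1/L2 = B/-/- → run B
t=1: L0/L1/L2 = B/-/- → run B
t=2: L0/L1/L2 = BCF/-/- → run B
t=3: L0/L1/L2 = CF/B/- → run C
t=4: L0/L1/L2 = CFE/B/- → run C
t=5: L0/L1/L2 = FE/B/- → run F
t=6: L0/L1/L2 = FE/B/- → run F
t=7: L0/L1/L2 = FE/B/- → run F
t=8: L0/L1/L2 = E/BF/- → run E
t=9: L0/L1/L2 = E/BF/- → run E
t=10: L0/L1/L2 = E/BF/- → run E
t=11: L0/L1/L2 = -/BFE/- → run B
t=12: L0/L1/L2 = -/BFE/- → run B
t=13: L0/L1/L2 = -/FE/- → run F
t=14: L0/L1/L2 = -/FE/- → run F
t=15: L0/L1/L2 = -/E/- → run E
t=16: (idle)
t=17: (idle)
t=18: (idle)
t=19: (idle)

running at tick 12 = B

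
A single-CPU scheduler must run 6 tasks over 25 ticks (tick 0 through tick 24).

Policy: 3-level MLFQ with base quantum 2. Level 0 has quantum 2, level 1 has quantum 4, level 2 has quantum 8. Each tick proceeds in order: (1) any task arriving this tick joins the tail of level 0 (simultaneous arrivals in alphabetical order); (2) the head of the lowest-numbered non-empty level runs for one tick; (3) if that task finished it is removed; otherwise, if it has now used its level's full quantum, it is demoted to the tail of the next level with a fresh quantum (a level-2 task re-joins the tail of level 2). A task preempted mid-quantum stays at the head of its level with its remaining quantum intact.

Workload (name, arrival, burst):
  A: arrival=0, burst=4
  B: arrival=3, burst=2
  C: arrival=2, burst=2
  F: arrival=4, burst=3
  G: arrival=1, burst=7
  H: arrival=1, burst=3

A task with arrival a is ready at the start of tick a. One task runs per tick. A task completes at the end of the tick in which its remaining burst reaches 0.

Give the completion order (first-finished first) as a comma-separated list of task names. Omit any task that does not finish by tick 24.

t=0: L0/L1/L2 = A/-/- → run A
t=1: L0/L1/L2 = AGH/-/- → run A
t=2: L0/L1/L2 = GHC/A/- → run G
t=3: L0/L1/L2 = GHCB/A/- → run G
t=4: L0/L1/L2 = HCBF/AG/- → run H
t=5: L0/L1/L2 = HCBF/AG/- → run H
t=6: L0/L1/L2 = CBF/AGH/- → run C
t=7: L0/L1/L2 = CBF/AGH/- → run C
t=8: L0/L1/L2 = BF/AGH/- → run B
t=9: L0/L1/L2 = BF/AGH/- → run B
t=10: L0/L1/L2 = F/AGH/- → run F
t=11: L0/L1/L2 = F/AGH/- → run F
t=12: L0/L1/L2 = -/AGHF/- → run A
t=13: L0/L1/L2 = -/AGHF/- → run A
t=14: L0/L1/L2 = -/GHF/- → run G
t=15: L0/L1/L2 = -/GHF/- → run G
t=16: L0/L1/L2 = -/GHF/- → run G
t=17: L0/L1/L2 = -/GHF/- → run G
t=18: L0/L1/L2 = -/HF/G → run H
t=19: L0/L1/L2 = -/F/G → run F
t=20: L0/L1/L2 = -/-/G → run G
t=21: (idle)
t=22: (idle)
t=23: (idle)
t=24: (idle)

completion order = C, B, A, H, F, G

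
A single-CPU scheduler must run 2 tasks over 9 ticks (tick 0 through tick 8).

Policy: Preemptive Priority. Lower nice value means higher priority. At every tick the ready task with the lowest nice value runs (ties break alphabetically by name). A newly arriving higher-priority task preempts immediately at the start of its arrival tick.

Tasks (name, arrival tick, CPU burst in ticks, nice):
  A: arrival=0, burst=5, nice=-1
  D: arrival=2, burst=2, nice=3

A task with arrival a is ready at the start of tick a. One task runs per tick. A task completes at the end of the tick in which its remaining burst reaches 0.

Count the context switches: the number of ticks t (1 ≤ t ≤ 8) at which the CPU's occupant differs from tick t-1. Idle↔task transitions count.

t=0: ready={A} → run A
t=1: ready={A} → run A
t=2: ready={A,D} → run A
t=3: ready={A,D} → run A
t=4: ready={A,D} → run A
t=5: ready={D} → run D
t=6: ready={D} → run D
t=7: (idle)
t=8: (idle)

context switches = 2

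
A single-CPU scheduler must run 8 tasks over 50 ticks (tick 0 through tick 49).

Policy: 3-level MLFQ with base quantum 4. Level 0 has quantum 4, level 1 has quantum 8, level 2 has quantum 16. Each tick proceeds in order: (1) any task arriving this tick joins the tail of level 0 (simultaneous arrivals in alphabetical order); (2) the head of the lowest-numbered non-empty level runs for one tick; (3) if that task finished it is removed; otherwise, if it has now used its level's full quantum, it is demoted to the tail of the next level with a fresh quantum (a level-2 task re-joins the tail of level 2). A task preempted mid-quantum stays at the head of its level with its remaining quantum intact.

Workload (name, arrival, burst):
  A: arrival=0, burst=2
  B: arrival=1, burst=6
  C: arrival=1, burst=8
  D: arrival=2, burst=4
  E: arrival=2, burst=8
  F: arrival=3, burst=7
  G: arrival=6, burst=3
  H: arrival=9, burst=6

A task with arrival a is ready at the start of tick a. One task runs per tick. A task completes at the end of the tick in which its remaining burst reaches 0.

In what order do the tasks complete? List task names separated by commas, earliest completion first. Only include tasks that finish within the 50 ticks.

t=0: L0/L1/L2 = A/-/- → run A
t=1: L0/L1/L2 = ABC/-/- → run A
t=2: L0/L1/L2 = BCDE/-/- → run B
t=3: L0/L1/L2 = BCDEF/-/- → run B
t=4: L0/L1/L2 = BCDEF/-/- → run B
t=5: L0/L1/L2 = BCDEF/-/- → run B
t=6: L0/L1/L2 = CDEFG/B/- → run C
t=7: L0/L1/L2 = CDEFG/B/- → run C
t=8: L0/L1/L2 = CDEFG/B/- → run C
t=9: L0/L1/L2 = CDEFGH/B/- → run C
t=10: L0/L1/L2 = DEFGH/BC/- → run D
t=11: L0/L1/L2 = DEFGH/BC/- → run D
t=12: L0/L1/L2 = DEFGH/BC/- → run D
t=13: L0/L1/L2 = DEFGH/BC/- → run D
t=14: L0/L1/L2 = EFGH/BC/- → run E
t=15: L0/L1/L2 = EFGH/BC/- → run E
t=16: L0/L1/L2 = EFGH/BC/- → run E
t=17: L0/L1/L2 = EFGH/BC/- → run E
t=18: L0/L1/L2 = FGH/BCE/- → run F
t=19: L0/L1/L2 = FGH/BCE/- → run F
t=20: L0/L1/L2 = FGH/BCE/- → run F
t=21: L0/L1/L2 = FGH/BCE/- → run F
t=22: L0/L1/L2 = GH/BCEF/- → run G
t=23: L0/L1/L2 = GH/BCEF/- → run G
t=24: L0/L1/L2 = GH/BCEF/- → run G
t=25: L0/L1/L2 = H/BCEF/- → run H
t=26: L0/L1/L2 = H/BCEF/- → run H
t=27: L0/L1/L2 = H/BCEF/- → run H
t=28: L0/L1/L2 = H/BCEF/- → run H
t=29: L0/L1/L2 = -/BCEFH/- → run B
t=30: L0/L1/L2 = -/BCEFH/- → run B
t=31: L0/L1/L2 = -/CEFH/- → run C
t=32: L0/L1/L2 = -/CEFH/- → run C
t=33: L0/L1/L2 = -/CEFH/- → run C
t=34: L0/L1/L2 = -/CEFH/- → run C
t=35: L0/L1/L2 = -/EFH/- → run E
t=36: L0/L1/L2 = -/EFH/- → run E
t=37: L0/L1/L2 = -/EFH/- → run E
t=38: L0/L1/L2 = -/EFH/- → run E
t=39: L0/L1/L2 = -/FH/- → run F
t=40: L0/L1/L2 = -/FH/- → run F
t=41: L0/L1/L2 = -/FH/- → run F
t=42: L0/L1/L2 = -/H/- → run H
t=43: L0/L1/L2 = -/H/- → run H
t=44: (idle)
t=45: (idle)
t=46: (idle)
t=47: (idle)
t=48: (idle)
t=49: (idle)

completion order = A, D, G, B, C, E, F, H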